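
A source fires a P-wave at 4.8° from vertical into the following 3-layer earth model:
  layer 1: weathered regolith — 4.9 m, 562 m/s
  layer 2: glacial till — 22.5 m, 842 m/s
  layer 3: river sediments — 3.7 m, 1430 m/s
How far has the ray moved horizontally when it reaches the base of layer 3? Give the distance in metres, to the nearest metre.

Ray parameter p = sin 4.8° / 562 m/s = 1.4889e-04 s/m.
Layer 1: θ = 4.80°; offset = 4.9·tan 4.80° = 0.411 m.
Layer 2: sin θ = p·842 = 0.1254 → θ = 7.20°; offset = 22.5·tan 7.20° = 2.843 m.
Layer 3: sin θ = p·1430 = 0.2129 → θ = 12.29°; offset = 3.7·tan 12.29° = 0.806 m.
Σ offsets = 4.061 m.

4 m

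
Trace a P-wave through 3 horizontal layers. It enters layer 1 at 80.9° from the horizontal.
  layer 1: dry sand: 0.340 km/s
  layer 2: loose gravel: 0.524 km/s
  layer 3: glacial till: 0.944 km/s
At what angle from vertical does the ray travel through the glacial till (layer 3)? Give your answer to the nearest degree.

26°

From the normal: θ₁ = 90° − 80.9° = 9.1°.
Snell's law across each interface conserves sin θ / V, so sin θ_3 = V_3·sin θ₁/V₁.
sin θ_3 = 0.944 × sin 9.1° / 0.340 = 0.4391.
θ_3 = arcsin 0.4391 = 26.05°.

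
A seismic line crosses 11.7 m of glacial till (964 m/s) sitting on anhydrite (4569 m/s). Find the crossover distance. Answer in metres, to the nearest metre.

29 m

x_cross = 2h·√((V₂+V₁)/(V₂−V₁)).
(V₂+V₁)/(V₂−V₁) = (4569+964)/(4569−964) = 1.5348; √ = 1.2389.
x_cross = 2·11.7·1.2389 = 28.99 m.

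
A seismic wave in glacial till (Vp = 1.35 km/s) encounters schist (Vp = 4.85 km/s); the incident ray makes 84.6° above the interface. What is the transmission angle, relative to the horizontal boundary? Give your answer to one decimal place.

70.2°

Convert to the normal: θ₁ = 90° − 84.6° = 5.4°.
sin θ₁/V₁ = sin θ₂/V₂ ⇒ sin θ₂ = 4.85·sin 5.4°/1.35 = 4.85·0.0941/1.35 = 0.3381.
θ₂ = arcsin 0.3381 = 19.76° from the normal.
From the interface: 90° − 19.76° = 70.24°.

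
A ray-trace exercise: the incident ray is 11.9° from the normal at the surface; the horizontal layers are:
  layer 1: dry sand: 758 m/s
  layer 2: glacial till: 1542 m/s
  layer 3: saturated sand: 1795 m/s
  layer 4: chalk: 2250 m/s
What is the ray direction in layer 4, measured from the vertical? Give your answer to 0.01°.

37.74°

Ray parameter p = sin 11.9° / 758 = 2.7204e-04 s/m.
sin θ_4 = p·V_4 = 2.7204e-04 × 2250 = 0.6121.
θ_4 = arcsin 0.6121 = 37.74°.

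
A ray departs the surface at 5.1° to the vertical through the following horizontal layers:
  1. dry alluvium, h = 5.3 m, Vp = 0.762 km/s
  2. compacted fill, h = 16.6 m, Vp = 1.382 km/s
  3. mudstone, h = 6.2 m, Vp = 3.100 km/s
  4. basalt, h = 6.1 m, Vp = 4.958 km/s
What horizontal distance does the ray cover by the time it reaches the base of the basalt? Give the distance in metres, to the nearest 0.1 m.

Apply Snell's law at each interface; in layer i the horizontal offset is hᵢ·tan θᵢ.
Layer 1: θ = 5.10°; offset = 5.3·tan 5.10° = 0.473 m.
Layer 2: sin θ = 1.382·sin 5.1°/0.762 = 0.1612, θ = 9.28°; offset = 16.6·tan 9.28° = 2.712 m.
Layer 3: sin θ = 3.100·sin 5.1°/0.762 = 0.3616, θ = 21.20°; offset = 6.2·tan 21.20° = 2.405 m.
Layer 4: sin θ = 4.958·sin 5.1°/0.762 = 0.5784, θ = 35.34°; offset = 6.1·tan 35.34° = 4.325 m.
Σ offsets = 9.915 m.

9.9 m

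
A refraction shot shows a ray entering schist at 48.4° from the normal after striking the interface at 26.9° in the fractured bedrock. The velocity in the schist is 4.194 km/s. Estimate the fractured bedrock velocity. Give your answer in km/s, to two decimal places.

2.54 km/s

Snell's law: sin 26.9°/V₁ = sin 48.4°/V₂.
V₁ = V₂·sin 26.9°/sin 48.4° = 4.194 × 0.6050 = 2.54 km/s.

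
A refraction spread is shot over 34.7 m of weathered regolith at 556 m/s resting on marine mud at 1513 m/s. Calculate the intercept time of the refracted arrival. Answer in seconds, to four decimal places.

0.1161 s

θ_c = arcsin(V₁/V₂) = arcsin(556/1513) = 21.56°; cos θ_c = 0.9300.
tᵢ = 2h·cos θ_c / V₁ = 2·34.7·0.9300 / 556 = 0.11609 s.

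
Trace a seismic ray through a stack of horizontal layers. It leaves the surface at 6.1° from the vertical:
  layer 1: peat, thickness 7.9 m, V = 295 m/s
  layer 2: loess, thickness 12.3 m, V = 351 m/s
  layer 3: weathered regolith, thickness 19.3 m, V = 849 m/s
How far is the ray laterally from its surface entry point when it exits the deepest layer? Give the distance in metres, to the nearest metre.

p = sin θ₁/V₁ = sin 6.1°/295 = 3.6022e-04 s/m is conserved through the stack.
Layer 1: θ = 6.10°; offset = 7.9·tan 6.10° = 0.844 m.
Layer 2: sin θ = p·351 = 0.1264 → θ = 7.26°; offset = 12.3·tan 7.26° = 1.568 m.
Layer 3: sin θ = p·849 = 0.3058 → θ = 17.81°; offset = 19.3·tan 17.81° = 6.199 m.
Σ offsets = 8.611 m.

9 m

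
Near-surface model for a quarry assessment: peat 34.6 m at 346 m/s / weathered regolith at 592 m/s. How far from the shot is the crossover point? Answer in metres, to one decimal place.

135.1 m

x_cross = 2h·√((V₂+V₁)/(V₂−V₁)).
(V₂+V₁)/(V₂−V₁) = (592+346)/(592−346) = 3.8130; √ = 1.9527.
x_cross = 2·34.6·1.9527 = 135.13 m.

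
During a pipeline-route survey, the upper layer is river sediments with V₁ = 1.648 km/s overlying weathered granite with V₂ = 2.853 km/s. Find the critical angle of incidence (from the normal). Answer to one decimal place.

35.3°

At critical incidence the refracted ray runs along the interface (θ₂ = 90°), so sin θ_c = V₁/V₂.
θ_c = arcsin(1.648/2.853) = arcsin 0.5776 = 35.28°.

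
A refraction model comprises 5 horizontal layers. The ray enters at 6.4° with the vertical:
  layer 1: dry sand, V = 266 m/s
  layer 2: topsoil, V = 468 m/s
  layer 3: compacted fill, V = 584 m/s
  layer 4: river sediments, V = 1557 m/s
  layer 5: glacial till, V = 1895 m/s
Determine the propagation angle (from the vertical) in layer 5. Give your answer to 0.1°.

Ray parameter p = sin 6.4° / 266 = 4.1906e-04 s/m.
sin θ_5 = p·V_5 = 4.1906e-04 × 1895 = 0.7941.
θ_5 = arcsin 0.7941 = 52.57°.

52.6°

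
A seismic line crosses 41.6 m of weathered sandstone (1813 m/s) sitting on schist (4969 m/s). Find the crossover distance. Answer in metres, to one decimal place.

122.0 m

x_cross = 2h·√((V₂+V₁)/(V₂−V₁)).
(V₂+V₁)/(V₂−V₁) = (4969+1813)/(4969−1813) = 2.1489; √ = 1.4659.
x_cross = 2·41.6·1.4659 = 121.96 m.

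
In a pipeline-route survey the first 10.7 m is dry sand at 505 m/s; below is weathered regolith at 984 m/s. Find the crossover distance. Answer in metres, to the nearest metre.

θ_c = arcsin(505/984) = 30.88°, so cos θ_c = 0.8583 and tᵢ = 2h cos θ_c/V₁ = 0.0364 s.
At crossover x/V₁ = x/V₂ + tᵢ ⇒ x = tᵢ/(1/V₁ − 1/V₂) = 0.03637/(1.9802e-03 − 1.0163e-03) = 37.73 m.

38 m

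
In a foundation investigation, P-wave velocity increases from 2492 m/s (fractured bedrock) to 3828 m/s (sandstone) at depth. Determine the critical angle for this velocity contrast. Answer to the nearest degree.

Critical incidence: sin θ_c = V₁/V₂ = 2492/3828 = 0.6510.
θ_c = arcsin 0.6510 = 40.62°.

41°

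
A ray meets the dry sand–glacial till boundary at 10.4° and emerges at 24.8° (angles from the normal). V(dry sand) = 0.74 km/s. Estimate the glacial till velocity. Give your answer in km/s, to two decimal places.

1.72 km/s

Snell's law: sin 10.4°/V₁ = sin 24.8°/V₂.
V₂ = V₁·sin 24.8°/sin 10.4° = 0.74 × 2.3236 = 1.72 km/s.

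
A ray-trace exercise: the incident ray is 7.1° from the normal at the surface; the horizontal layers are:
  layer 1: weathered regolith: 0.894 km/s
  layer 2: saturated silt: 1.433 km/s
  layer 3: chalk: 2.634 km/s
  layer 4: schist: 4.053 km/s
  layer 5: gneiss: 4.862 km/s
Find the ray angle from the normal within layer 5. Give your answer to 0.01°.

42.24°

Ray parameter p = sin 7.1° / 0.894 = 1.3826e-01 s/km.
sin θ_5 = p·V_5 = 1.3826e-01 × 4.862 = 0.6722.
θ_5 = 42.24° from the vertical.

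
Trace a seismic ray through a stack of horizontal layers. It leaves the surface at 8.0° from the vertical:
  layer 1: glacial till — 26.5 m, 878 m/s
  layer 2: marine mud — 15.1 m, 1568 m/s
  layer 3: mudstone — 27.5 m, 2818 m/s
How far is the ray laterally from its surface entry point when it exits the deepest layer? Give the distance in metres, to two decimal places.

21.33 m

Apply Snell's law at each interface; in layer i the horizontal offset is hᵢ·tan θᵢ.
Layer 1: θ = 8.00°; offset = 26.5·tan 8.00° = 3.7243 m.
Layer 2: sin θ = 1568·sin 8.0°/878 = 0.2485, θ = 14.39°; offset = 15.1·tan 14.39° = 3.8746 m.
Layer 3: sin θ = 2818·sin 8.0°/878 = 0.4467, θ = 26.53°; offset = 27.5·tan 26.53° = 13.7297 m.
Total horizontal offset = 21.3287 m.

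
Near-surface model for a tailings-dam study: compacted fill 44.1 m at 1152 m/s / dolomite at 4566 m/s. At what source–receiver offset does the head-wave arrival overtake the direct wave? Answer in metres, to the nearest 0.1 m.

θ_c = arcsin(1152/4566) = 14.61°, so cos θ_c = 0.9676 and tᵢ = 2h cos θ_c/V₁ = 0.0741 s.
At crossover x/V₁ = x/V₂ + tᵢ ⇒ x = tᵢ/(1/V₁ − 1/V₂) = 0.07409/(8.6806e-04 − 2.1901e-04) = 114.15 m.

114.1 m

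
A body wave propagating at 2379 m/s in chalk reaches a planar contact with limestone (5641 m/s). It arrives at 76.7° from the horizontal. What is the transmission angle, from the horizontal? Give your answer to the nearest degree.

Angle from the normal: 90° − 76.7° = 13.3°.
sin θ₁/V₁ = sin θ₂/V₂ ⇒ sin θ₂ = 5641·sin 13.3°/2379 = 5641·0.2300/2379 = 0.5455.
θ₂ = sin⁻¹(0.5455) = 33.06° (from vertical).
From the interface: 90° − 33.06° = 56.94°.

57°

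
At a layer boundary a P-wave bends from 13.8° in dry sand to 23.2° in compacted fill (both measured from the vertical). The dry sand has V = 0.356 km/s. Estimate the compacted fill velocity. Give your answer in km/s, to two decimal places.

Snell's law: sin 13.8°/V₁ = sin 23.2°/V₂.
V₂ = V₁·sin 23.2°/sin 13.8° = 0.356 × 1.6515 = 0.59 km/s.

0.59 km/s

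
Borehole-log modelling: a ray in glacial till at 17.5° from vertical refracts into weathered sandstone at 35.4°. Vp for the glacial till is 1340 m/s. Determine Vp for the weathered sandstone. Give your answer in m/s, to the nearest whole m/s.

2581 m/s

Snell's law: sin 17.5°/V₁ = sin 35.4°/V₂.
V₂ = V₁·sin 35.4°/sin 17.5° = 1340 × 1.9264 = 2581.38 m/s.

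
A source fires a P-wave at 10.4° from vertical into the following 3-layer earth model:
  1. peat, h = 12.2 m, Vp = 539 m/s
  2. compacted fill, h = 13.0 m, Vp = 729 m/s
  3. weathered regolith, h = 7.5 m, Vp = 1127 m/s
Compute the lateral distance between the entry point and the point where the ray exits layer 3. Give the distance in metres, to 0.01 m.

Ray parameter p = sin 10.4° / 539 m/s = 3.3491e-04 s/m.
Layer 1: θ = 10.40°; offset = 12.2·tan 10.40° = 2.2391 m.
Layer 2: sin θ = p·729 = 0.2442 → θ = 14.13°; offset = 13.0·tan 14.13° = 3.2730 m.
Layer 3: sin θ = p·1127 = 0.3774 → θ = 22.18°; offset = 7.5·tan 22.18° = 3.0570 m.
Σ offsets = 8.5692 m.

8.57 m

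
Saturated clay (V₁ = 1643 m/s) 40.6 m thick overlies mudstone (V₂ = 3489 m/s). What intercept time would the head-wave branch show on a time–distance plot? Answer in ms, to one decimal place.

θ_c = arcsin(V₁/V₂) = arcsin(1643/3489) = 28.09°; cos θ_c = 0.8822.
tᵢ = 2h·cos θ_c / V₁ = 2·40.6·0.8822 / 1643 = 0.04360 s.

43.6 ms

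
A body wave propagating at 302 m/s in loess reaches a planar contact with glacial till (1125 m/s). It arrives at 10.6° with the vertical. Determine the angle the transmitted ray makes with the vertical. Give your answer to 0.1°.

Snell's law: sin θ₂ = (V₂/V₁)·sin θ₁ = (1125/302)·sin 10.6° = 0.6852.
θ₂ = arcsin 0.6852 = 43.26° from the normal.

43.3°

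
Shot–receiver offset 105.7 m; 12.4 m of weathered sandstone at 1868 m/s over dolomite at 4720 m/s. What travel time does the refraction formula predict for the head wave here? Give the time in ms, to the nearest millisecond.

t = x/V₂ + 2h·√(V₂²−V₁²)/(V₁V₂).
√(V₂²−V₁²) = √(4720²−1868²) = 4334.6 m/s; delay term = 2·12.4·4334.6/(1868·4720) = 0.01219 s.
t = 105.7/4720 + 0.01219 = 0.03459 s.

35 ms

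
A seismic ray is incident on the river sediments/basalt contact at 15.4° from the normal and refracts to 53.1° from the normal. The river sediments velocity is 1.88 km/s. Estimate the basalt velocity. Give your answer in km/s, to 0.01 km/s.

sin 15.4° = 0.2656; sin 53.1° = 0.7997.
V₂ = V₁·(sin θ₂/sin θ₁) = 1.88·(0.7997/0.2656) = 5.66 km/s.

5.66 km/s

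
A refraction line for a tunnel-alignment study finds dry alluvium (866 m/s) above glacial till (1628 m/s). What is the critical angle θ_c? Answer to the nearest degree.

32°

Critical incidence: sin θ_c = V₁/V₂ = 866/1628 = 0.5319.
θ_c = arcsin 0.5319 = 32.14°.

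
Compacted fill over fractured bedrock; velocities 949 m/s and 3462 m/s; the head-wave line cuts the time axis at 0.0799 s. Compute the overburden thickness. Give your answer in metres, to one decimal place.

39.4 m

θ_c = arcsin(949/3462) = 15.91°; cos θ_c = 0.9617.
tᵢ = 2h cos θ_c/V₁ ⇒ h = tᵢ·V₁/(2 cos θ_c) = 0.0799·949/(2·0.9617) = 39.42 m.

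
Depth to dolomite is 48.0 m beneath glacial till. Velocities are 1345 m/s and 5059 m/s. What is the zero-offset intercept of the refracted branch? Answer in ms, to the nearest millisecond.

θ_c = arcsin(V₁/V₂) = arcsin(1345/5059) = 15.42°; cos θ_c = 0.9640.
tᵢ = 2h·cos θ_c / V₁ = 2·48.0·0.9640 / 1345 = 0.06881 s.

69 ms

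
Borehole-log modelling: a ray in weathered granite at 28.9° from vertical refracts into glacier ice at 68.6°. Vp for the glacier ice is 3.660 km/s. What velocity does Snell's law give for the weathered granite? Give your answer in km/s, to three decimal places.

1.900 km/s

Snell's law: sin 28.9°/V₁ = sin 68.6°/V₂.
V₁ = V₂·sin 28.9°/sin 68.6° = 3.660 × 0.5191 = 1.900 km/s.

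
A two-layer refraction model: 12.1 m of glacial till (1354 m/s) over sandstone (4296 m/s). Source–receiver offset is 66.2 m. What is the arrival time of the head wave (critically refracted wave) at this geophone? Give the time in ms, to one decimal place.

t = x/V₂ + 2h·√(V₂²−V₁²)/(V₁V₂).
√(V₂²−V₁²) = √(4296²−1354²) = 4077.0 m/s; delay term = 2·12.1·4077.0/(1354·4296) = 0.01696 s.
t = 66.2/4296 + 0.01696 = 0.03237 s.

32.4 ms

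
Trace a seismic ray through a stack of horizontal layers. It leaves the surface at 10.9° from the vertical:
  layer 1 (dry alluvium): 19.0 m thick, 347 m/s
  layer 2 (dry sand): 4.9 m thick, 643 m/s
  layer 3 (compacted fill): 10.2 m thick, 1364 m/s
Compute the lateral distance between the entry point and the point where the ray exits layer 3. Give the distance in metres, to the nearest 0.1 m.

p = sin θ₁/V₁ = sin 10.9°/347 = 5.4494e-04 s/m is conserved through the stack.
Layer 1: θ = 10.90°; offset = 19.0·tan 10.90° = 3.659 m.
Layer 2: sin θ = p·643 = 0.3504 → θ = 20.51°; offset = 4.9·tan 20.51° = 1.833 m.
Layer 3: sin θ = p·1364 = 0.7433 → θ = 48.01°; offset = 10.2·tan 48.01° = 11.334 m.
Σ offsets = 16.826 m.

16.8 m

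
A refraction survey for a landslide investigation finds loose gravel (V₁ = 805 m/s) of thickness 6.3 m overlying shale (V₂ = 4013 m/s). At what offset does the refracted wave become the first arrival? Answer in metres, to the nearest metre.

15 m

θ_c = arcsin(805/4013) = 11.57°, so cos θ_c = 0.9797 and tᵢ = 2h cos θ_c/V₁ = 0.0153 s.
At crossover x/V₁ = x/V₂ + tᵢ ⇒ x = tᵢ/(1/V₁ − 1/V₂) = 0.01533/(1.2422e-03 − 2.4919e-04) = 15.44 m.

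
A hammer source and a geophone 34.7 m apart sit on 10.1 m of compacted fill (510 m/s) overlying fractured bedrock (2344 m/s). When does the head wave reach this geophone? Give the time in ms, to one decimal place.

53.5 ms

θ_c = arcsin(V₁/V₂) = arcsin(510/2344) = 12.57°, cos θ_c = 0.9760.
Intercept time tᵢ = 2h cos θ_c / V₁ = 2·10.1·0.9760/510 = 0.03866 s.
t = x/V₂ + tᵢ = 34.7/2344 + 0.03866 = 0.05346 s.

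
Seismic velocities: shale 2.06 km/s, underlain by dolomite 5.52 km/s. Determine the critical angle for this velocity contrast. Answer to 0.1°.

At critical incidence the refracted ray runs along the interface (θ₂ = 90°), so sin θ_c = V₁/V₂.
θ_c = arcsin(2.06/5.52) = arcsin 0.3732 = 21.91°.

21.9°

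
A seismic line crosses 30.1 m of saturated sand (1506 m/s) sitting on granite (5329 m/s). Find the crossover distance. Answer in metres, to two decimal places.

x_cross = 2h·√((V₂+V₁)/(V₂−V₁)).
(V₂+V₁)/(V₂−V₁) = (5329+1506)/(5329−1506) = 1.7879; √ = 1.3371.
x_cross = 2·30.1·1.3371 = 80.49 m.

80.49 m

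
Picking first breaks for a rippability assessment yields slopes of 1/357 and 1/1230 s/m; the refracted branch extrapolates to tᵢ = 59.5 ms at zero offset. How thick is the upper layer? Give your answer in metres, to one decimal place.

θ_c = arcsin(357/1230) = 16.87°; cos θ_c = 0.9570.
tᵢ = 2h cos θ_c/V₁ ⇒ h = tᵢ·V₁/(2 cos θ_c) = 0.0595·357/(2·0.9570) = 11.10 m.

11.1 m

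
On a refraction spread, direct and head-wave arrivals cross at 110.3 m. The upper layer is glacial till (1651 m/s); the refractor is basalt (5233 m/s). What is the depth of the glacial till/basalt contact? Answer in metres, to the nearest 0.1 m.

39.8 m

x_cross = 2h·√((V₂+V₁)/(V₂−V₁)) → h = x_cross / (2·√((V₂+V₁)/(V₂−V₁))).
√((V₂+V₁)/(V₂−V₁)) = √((5233+1651)/(5233−1651)) = 1.3863.
h = 110.3 / (2·1.3863) = 39.78 m.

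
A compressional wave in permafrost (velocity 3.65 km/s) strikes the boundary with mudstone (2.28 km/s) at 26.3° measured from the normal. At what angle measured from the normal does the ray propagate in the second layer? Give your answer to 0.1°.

sin θ₁/V₁ = sin θ₂/V₂ ⇒ sin θ₂ = 2.28·sin 26.3°/3.65 = 2.28·0.4431/3.65 = 0.2768.
θ₂ = sin⁻¹(0.2768) = 16.07° (from vertical).

16.1°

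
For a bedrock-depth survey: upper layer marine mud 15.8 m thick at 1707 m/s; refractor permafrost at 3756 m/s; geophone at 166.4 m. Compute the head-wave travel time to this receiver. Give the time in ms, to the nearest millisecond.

θ_c = arcsin(V₁/V₂) = arcsin(1707/3756) = 27.03°, cos θ_c = 0.8908.
Intercept time tᵢ = 2h cos θ_c / V₁ = 2·15.8·0.8908/1707 = 0.01649 s.
t = x/V₂ + tᵢ = 166.4/3756 + 0.01649 = 0.06079 s.

61 ms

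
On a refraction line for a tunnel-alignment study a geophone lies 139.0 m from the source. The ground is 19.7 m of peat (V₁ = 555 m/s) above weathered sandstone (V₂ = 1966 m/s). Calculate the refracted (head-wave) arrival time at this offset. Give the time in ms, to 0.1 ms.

138.8 ms

θ_c = arcsin(V₁/V₂) = arcsin(555/1966) = 16.40°, cos θ_c = 0.9593.
Intercept time tᵢ = 2h cos θ_c / V₁ = 2·19.7·0.9593/555 = 0.06810 s.
t = x/V₂ + tᵢ = 139.0/1966 + 0.06810 = 0.13881 s.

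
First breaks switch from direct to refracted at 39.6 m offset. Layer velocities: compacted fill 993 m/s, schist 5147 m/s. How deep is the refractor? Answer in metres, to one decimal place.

h = (x_cross/2)·√((V₂−V₁)/(V₂+V₁)).
(V₂−V₁)/(V₂+V₁) = (5147−993)/(5147+993) = 0.6765; √ = 0.8225.
h = (39.6/2)·0.8225 = 16.29 m.

16.3 m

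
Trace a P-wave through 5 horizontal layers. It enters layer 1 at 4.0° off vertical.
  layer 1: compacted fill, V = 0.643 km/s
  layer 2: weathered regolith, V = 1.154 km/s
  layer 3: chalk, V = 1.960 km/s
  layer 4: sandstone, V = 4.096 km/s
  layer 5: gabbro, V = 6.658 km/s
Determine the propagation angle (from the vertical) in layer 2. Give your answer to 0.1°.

Snell's law across each interface conserves sin θ / V, so sin θ_2 = V_2·sin θ₁/V₁.
sin θ_2 = 1.154 × sin 4.0° / 0.643 = 0.1252.
θ_2 = 7.19° from the vertical.

7.2°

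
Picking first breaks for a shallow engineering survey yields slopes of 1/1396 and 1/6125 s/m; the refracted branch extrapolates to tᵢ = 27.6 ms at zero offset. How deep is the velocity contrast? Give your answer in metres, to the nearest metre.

θ_c = arcsin(1396/6125) = 13.17°; cos θ_c = 0.9737.
tᵢ = 2h cos θ_c/V₁ ⇒ h = tᵢ·V₁/(2 cos θ_c) = 0.0276·1396/(2·0.9737) = 19.79 m.

20 m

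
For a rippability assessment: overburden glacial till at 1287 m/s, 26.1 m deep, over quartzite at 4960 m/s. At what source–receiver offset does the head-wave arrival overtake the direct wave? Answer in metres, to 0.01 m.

68.08 m

θ_c = arcsin(1287/4960) = 15.04°, so cos θ_c = 0.9657 and tᵢ = 2h cos θ_c/V₁ = 0.0392 s.
At crossover x/V₁ = x/V₂ + tᵢ ⇒ x = tᵢ/(1/V₁ − 1/V₂) = 0.03917/(7.7700e-04 − 2.0161e-04) = 68.08 m.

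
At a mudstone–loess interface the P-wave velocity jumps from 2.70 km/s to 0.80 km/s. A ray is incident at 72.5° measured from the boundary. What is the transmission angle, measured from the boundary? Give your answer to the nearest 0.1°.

84.9°

Angle from the normal: 90° − 72.5° = 17.5°.
sin θ₁/V₁ = sin θ₂/V₂ ⇒ sin θ₂ = 0.80·sin 17.5°/2.70 = 0.80·0.3007/2.70 = 0.0891.
θ₂ = arcsin 0.0891 = 5.11° from the normal.
From the interface: 90° − 5.11° = 84.89°.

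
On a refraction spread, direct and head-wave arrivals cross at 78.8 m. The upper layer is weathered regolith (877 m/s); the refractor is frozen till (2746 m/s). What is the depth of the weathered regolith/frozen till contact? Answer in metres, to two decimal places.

h = (x_cross/2)·√((V₂−V₁)/(V₂+V₁)).
(V₂−V₁)/(V₂+V₁) = (2746−877)/(2746+877) = 0.5159; √ = 0.7182.
h = (78.8/2)·0.7182 = 28.30 m.

28.30 m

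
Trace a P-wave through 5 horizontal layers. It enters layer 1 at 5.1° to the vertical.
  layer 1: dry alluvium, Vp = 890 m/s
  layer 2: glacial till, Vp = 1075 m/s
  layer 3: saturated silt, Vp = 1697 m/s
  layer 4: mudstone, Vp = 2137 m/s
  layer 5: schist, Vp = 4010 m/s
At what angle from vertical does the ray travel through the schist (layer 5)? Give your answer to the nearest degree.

Ray parameter p = sin 5.1° / 890 = 9.9881e-05 s/m.
sin θ_5 = p·V_5 = 9.9881e-05 × 4010 = 0.4005.
θ_5 = arcsin 0.4005 = 23.61°.

24°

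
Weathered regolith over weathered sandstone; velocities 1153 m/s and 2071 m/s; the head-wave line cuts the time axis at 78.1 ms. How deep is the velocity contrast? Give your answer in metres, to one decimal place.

h = tᵢ·V₁·V₂ / (2·√(V₂²−V₁²)).
√(V₂²−V₁²) = √(2071² − 1153²) = 1720.4 m/s.
h = 0.0781 s × 1153 × 2071 / (2 × 1720.4) = 54.20 m.

54.2 m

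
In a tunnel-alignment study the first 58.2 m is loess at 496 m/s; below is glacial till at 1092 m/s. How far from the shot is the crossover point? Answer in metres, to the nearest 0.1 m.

190.0 m

θ_c = arcsin(496/1092) = 27.01°, so cos θ_c = 0.8909 and tᵢ = 2h cos θ_c/V₁ = 0.2091 s.
At crossover x/V₁ = x/V₂ + tᵢ ⇒ x = tᵢ/(1/V₁ − 1/V₂) = 0.20907/(2.0161e-03 − 9.1575e-04) = 190.00 m.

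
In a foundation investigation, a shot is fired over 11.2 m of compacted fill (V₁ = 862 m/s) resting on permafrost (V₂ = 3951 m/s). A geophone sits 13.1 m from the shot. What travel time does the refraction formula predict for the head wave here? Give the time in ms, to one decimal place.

θ_c = arcsin(V₁/V₂) = arcsin(862/3951) = 12.60°, cos θ_c = 0.9759.
Intercept time tᵢ = 2h cos θ_c / V₁ = 2·11.2·0.9759/862 = 0.02536 s.
t = x/V₂ + tᵢ = 13.1/3951 + 0.02536 = 0.02868 s.

28.7 ms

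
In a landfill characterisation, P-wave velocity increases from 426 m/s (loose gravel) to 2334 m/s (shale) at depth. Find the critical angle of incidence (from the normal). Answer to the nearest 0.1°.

Critical incidence: sin θ_c = V₁/V₂ = 426/2334 = 0.1825.
θ_c = arcsin 0.1825 = 10.52°.

10.5°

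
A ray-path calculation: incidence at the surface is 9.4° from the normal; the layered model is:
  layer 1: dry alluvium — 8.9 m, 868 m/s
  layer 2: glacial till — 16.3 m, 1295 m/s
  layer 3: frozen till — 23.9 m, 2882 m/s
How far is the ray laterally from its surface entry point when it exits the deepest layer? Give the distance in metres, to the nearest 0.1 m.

21.0 m

Apply Snell's law at each interface; in layer i the horizontal offset is hᵢ·tan θᵢ.
Layer 1: θ = 9.40°; offset = 8.9·tan 9.40° = 1.473 m.
Layer 2: sin θ = 1295·sin 9.4°/868 = 0.2437, θ = 14.10°; offset = 16.3·tan 14.10° = 4.095 m.
Layer 3: sin θ = 2882·sin 9.4°/868 = 0.5423, θ = 32.84°; offset = 23.9·tan 32.84° = 15.426 m.
Σ offsets = 20.994 m.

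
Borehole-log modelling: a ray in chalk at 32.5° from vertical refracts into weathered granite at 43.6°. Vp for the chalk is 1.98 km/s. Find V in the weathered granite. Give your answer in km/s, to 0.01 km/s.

2.54 km/s

sin 32.5° = 0.5373; sin 43.6° = 0.6896.
V₂ = V₁·(sin θ₂/sin θ₁) = 1.98·(0.6896/0.5373) = 2.54 km/s.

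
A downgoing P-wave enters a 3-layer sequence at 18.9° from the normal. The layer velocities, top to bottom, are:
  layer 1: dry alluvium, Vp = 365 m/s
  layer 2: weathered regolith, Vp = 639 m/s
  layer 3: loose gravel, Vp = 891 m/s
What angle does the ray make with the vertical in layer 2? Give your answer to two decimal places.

Ray parameter p = sin 18.9° / 365 = 8.8744e-04 s/m.
sin θ_2 = p·V_2 = 8.8744e-04 × 639 = 0.5671.
θ_2 = 34.55° from the vertical.

34.55°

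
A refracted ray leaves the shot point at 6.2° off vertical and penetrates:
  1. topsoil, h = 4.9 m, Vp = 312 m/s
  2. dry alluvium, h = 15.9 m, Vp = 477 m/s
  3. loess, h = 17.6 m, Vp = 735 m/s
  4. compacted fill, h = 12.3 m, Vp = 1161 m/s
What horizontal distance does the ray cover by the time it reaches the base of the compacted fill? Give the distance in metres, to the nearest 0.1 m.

13.2 m

Apply Snell's law at each interface; in layer i the horizontal offset is hᵢ·tan θᵢ.
Layer 1: θ = 6.20°; offset = 4.9·tan 6.20° = 0.532 m.
Layer 2: sin θ = 477·sin 6.2°/312 = 0.1651, θ = 9.50°; offset = 15.9·tan 9.50° = 2.662 m.
Layer 3: sin θ = 735·sin 6.2°/312 = 0.2544, θ = 14.74°; offset = 17.6·tan 14.74° = 4.630 m.
Layer 4: sin θ = 1161·sin 6.2°/312 = 0.4019, θ = 23.70°; offset = 12.3·tan 23.70° = 5.398 m.
Summing the layer offsets gives 13.223 m.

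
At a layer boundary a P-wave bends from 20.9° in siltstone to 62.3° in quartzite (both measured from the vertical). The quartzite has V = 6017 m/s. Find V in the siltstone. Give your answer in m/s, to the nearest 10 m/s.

Snell's law: sin 20.9°/V₁ = sin 62.3°/V₂.
V₁ = V₂·sin 20.9°/sin 62.3° = 6017 × 0.4029 = 2424.34 m/s.

2420 m/s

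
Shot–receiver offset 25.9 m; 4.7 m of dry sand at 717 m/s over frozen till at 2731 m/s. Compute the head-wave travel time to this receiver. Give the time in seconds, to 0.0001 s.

θ_c = arcsin(V₁/V₂) = arcsin(717/2731) = 15.22°, cos θ_c = 0.9649.
Intercept time tᵢ = 2h cos θ_c / V₁ = 2·4.7·0.9649/717 = 0.01265 s.
t = x/V₂ + tᵢ = 25.9/2731 + 0.01265 = 0.02213 s.

0.0221 s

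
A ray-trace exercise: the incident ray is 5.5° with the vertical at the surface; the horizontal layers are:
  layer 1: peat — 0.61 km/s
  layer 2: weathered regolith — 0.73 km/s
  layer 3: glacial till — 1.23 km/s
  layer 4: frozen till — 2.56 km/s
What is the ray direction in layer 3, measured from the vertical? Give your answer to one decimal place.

11.1°

Ray parameter p = sin 5.5° / 0.61 = 1.5712e-01 s/km.
sin θ_3 = p·V_3 = 1.5712e-01 × 1.23 = 0.1933.
θ_3 = 11.14° from the vertical.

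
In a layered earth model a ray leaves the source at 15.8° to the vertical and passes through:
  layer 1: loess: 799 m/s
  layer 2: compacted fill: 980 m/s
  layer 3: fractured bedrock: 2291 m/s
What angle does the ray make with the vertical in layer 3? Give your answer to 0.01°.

Snell's law across each interface conserves sin θ / V, so sin θ_3 = V_3·sin θ₁/V₁.
sin θ_3 = 2291 × sin 15.8° / 799 = 0.7807.
θ_3 = arcsin 0.7807 = 51.33°.

51.33°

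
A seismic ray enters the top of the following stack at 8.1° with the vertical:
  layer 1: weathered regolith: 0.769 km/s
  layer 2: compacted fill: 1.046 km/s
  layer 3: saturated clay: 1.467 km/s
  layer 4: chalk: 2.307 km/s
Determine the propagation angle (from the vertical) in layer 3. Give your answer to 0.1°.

15.6°

Snell's law across each interface conserves sin θ / V, so sin θ_3 = V_3·sin θ₁/V₁.
sin θ_3 = 1.467 × sin 8.1° / 0.769 = 0.2688.
θ_3 = 15.59° from the vertical.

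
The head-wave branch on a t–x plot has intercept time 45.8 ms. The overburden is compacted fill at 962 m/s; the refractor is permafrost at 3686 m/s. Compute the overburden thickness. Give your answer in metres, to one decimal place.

θ_c = arcsin(962/3686) = 15.13°; cos θ_c = 0.9653.
tᵢ = 2h cos θ_c/V₁ ⇒ h = tᵢ·V₁/(2 cos θ_c) = 0.0458·962/(2·0.9653) = 22.82 m.

22.8 m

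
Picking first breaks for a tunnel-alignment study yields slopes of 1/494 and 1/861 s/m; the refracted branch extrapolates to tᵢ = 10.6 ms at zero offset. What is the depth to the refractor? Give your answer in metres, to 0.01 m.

3.20 m

θ_c = arcsin(494/861) = 35.01°; cos θ_c = 0.8190.
tᵢ = 2h cos θ_c/V₁ ⇒ h = tᵢ·V₁/(2 cos θ_c) = 0.0106·494/(2·0.8190) = 3.20 m.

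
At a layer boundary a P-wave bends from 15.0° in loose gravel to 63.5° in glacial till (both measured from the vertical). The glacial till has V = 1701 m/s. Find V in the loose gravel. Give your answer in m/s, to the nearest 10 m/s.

490 m/s

sin 15.0° = 0.2588; sin 63.5° = 0.8949.
V₁ = V₂·(sin θ₁/sin θ₂) = 1701·(0.2588/0.8949) = 491.94 m/s.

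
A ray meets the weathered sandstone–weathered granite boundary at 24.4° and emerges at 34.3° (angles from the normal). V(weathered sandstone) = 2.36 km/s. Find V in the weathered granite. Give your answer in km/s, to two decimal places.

Snell's law: sin 24.4°/V₁ = sin 34.3°/V₂.
V₂ = V₁·sin 34.3°/sin 24.4° = 2.36 × 1.3641 = 3.22 km/s.

3.22 km/s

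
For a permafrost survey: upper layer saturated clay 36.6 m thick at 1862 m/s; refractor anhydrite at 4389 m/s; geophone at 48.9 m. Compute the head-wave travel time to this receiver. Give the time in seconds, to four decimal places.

t = x/V₂ + 2h·√(V₂²−V₁²)/(V₁V₂).
√(V₂²−V₁²) = √(4389²−1862²) = 3974.5 m/s; delay term = 2·36.6·3974.5/(1862·4389) = 0.03560 s.
t = 48.9/4389 + 0.03560 = 0.04674 s.

0.0467 s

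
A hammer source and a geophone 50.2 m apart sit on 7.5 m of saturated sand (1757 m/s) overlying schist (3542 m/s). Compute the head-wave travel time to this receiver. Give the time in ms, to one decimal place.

t = x/V₂ + 2h·√(V₂²−V₁²)/(V₁V₂).
√(V₂²−V₁²) = √(3542²−1757²) = 3075.5 m/s; delay term = 2·7.5·3075.5/(1757·3542) = 0.00741 s.
t = 50.2/3542 + 0.00741 = 0.02159 s.

21.6 ms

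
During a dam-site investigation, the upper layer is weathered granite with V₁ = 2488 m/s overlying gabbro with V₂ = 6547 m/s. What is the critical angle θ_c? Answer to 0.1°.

22.3°

Critical incidence: sin θ_c = V₁/V₂ = 2488/6547 = 0.3800.
θ_c = arcsin 0.3800 = 22.34°.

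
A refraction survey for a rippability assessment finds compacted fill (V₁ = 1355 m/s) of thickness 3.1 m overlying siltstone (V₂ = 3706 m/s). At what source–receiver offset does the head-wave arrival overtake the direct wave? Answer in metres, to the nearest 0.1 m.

θ_c = arcsin(1355/3706) = 21.45°, so cos θ_c = 0.9308 and tᵢ = 2h cos θ_c/V₁ = 0.0043 s.
At crossover x/V₁ = x/V₂ + tᵢ ⇒ x = tᵢ/(1/V₁ − 1/V₂) = 0.00426/(7.3801e-04 − 2.6983e-04) = 9.10 m.

9.1 m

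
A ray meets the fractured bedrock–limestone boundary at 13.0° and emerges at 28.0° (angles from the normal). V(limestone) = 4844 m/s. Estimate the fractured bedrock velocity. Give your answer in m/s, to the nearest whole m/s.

2321 m/s

Snell's law: sin 13.0°/V₁ = sin 28.0°/V₂.
V₁ = V₂·sin 13.0°/sin 28.0° = 4844 × 0.4792 = 2321.04 m/s.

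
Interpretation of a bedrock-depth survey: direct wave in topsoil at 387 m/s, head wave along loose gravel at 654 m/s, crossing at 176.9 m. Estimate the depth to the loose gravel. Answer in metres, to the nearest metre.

45 m

h = (x_cross/2)·√((V₂−V₁)/(V₂+V₁)).
(V₂−V₁)/(V₂+V₁) = (654−387)/(654+387) = 0.2565; √ = 0.5064.
h = (176.9/2)·0.5064 = 44.79 m.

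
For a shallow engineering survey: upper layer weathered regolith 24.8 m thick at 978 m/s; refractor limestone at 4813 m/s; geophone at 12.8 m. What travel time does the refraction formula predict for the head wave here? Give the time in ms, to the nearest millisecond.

t = x/V₂ + 2h·√(V₂²−V₁²)/(V₁V₂).
√(V₂²−V₁²) = √(4813²−978²) = 4712.6 m/s; delay term = 2·24.8·4712.6/(978·4813) = 0.04966 s.
t = 12.8/4813 + 0.04966 = 0.05232 s.

52 ms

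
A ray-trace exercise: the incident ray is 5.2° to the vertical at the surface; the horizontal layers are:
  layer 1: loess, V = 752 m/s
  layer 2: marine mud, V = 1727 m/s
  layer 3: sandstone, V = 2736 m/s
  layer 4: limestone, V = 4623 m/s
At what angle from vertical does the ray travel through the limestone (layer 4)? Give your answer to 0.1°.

33.9°

Ray parameter p = sin 5.2° / 752 = 1.2052e-04 s/m.
sin θ_4 = p·V_4 = 1.2052e-04 × 4623 = 0.5572.
θ_4 = arcsin 0.5572 = 33.86°.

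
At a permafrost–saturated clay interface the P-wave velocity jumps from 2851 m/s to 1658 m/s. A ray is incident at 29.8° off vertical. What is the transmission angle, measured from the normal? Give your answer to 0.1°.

Snell's law: sin θ₂ = (V₂/V₁)·sin θ₁ = (1658/2851)·sin 29.8° = 0.2890.
θ₂ = arcsin 0.2890 = 16.80° from the normal.

16.8°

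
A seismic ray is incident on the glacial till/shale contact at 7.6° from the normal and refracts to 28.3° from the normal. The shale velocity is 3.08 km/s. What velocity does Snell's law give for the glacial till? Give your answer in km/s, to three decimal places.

sin 7.6° = 0.1323; sin 28.3° = 0.4741.
V₁ = V₂·(sin θ₁/sin θ₂) = 3.08·(0.1323/0.4741) = 0.859 km/s.

0.859 km/s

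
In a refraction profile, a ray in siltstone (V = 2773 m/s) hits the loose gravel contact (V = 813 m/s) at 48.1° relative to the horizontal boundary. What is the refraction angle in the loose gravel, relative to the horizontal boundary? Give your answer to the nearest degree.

Angle from the normal: 90° − 48.1° = 41.9°.
sin θ₁/V₁ = sin θ₂/V₂ ⇒ sin θ₂ = 813·sin 41.9°/2773 = 813·0.6678/2773 = 0.1958.
θ₂ = sin⁻¹(0.1958) = 11.29° (from vertical).
From the interface: 90° − 11.29° = 78.71°.

79°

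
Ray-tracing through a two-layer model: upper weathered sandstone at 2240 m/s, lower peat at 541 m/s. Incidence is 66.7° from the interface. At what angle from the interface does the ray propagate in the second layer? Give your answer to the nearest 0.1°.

84.5°

Convert to the normal: θ₁ = 90° − 66.7° = 23.3°.
Snell's law: sin θ₂ = (V₂/V₁)·sin θ₁ = (541/2240)·sin 23.3° = 0.0955.
θ₂ = sin⁻¹(0.0955) = 5.48° (from vertical).
From the interface: 90° − 5.48° = 84.52°.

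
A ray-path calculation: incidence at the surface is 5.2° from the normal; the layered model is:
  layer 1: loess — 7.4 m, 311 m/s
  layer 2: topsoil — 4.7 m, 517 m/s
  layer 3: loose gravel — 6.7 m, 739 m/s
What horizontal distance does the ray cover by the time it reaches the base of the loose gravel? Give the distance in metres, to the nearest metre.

3 m

Ray parameter p = sin 5.2° / 311 m/s = 2.9142e-04 s/m.
Layer 1: θ = 5.20°; offset = 7.4·tan 5.20° = 0.673 m.
Layer 2: sin θ = p·517 = 0.1507 → θ = 8.67°; offset = 4.7·tan 8.67° = 0.716 m.
Layer 3: sin θ = p·739 = 0.2154 → θ = 12.44°; offset = 6.7·tan 12.44° = 1.478 m.
Σ offsets = 2.867 m.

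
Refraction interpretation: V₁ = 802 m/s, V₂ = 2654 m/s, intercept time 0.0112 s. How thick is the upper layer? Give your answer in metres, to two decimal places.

4.71 m

h = tᵢ·V₁·V₂ / (2·√(V₂²−V₁²)).
√(V₂²−V₁²) = √(2654² − 802²) = 2529.9 m/s.
h = 0.0112 s × 802 × 2654 / (2 × 2529.9) = 4.71 m.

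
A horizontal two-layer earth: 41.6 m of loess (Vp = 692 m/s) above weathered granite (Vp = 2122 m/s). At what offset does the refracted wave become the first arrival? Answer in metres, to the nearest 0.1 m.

x_cross = 2h·√((V₂+V₁)/(V₂−V₁)).
(V₂+V₁)/(V₂−V₁) = (2122+692)/(2122−692) = 1.9678; √ = 1.4028.
x_cross = 2·41.6·1.4028 = 116.71 m.

116.7 m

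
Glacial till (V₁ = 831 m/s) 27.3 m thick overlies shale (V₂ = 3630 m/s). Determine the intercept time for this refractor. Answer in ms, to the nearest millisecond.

64 ms

tᵢ = 2h·√(V₂²−V₁²)/(V₁V₂).
√(V₂²−V₁²) = √(3630²−831²) = 3533.6 m/s.
tᵢ = 2·27.3·3533.6/(831·3630) = 0.06396 s.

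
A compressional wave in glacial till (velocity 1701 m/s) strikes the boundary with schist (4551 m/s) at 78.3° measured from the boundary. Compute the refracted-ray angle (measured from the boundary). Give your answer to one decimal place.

Angle from the normal: 90° − 78.3° = 11.7°.
sin θ₁/V₁ = sin θ₂/V₂ ⇒ sin θ₂ = 4551·sin 11.7°/1701 = 4551·0.2028/1701 = 0.5426.
θ₂ = sin⁻¹(0.5426) = 32.86° (from vertical).
From the interface: 90° − 32.86° = 57.14°.

57.1°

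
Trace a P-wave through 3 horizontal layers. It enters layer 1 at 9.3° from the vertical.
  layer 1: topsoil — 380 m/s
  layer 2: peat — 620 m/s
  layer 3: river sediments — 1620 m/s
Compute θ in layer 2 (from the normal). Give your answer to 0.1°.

Snell's law across each interface conserves sin θ / V, so sin θ_2 = V_2·sin θ₁/V₁.
sin θ_2 = 620 × sin 9.3° / 380 = 0.2637.
θ_2 = arcsin 0.2637 = 15.29°.

15.3°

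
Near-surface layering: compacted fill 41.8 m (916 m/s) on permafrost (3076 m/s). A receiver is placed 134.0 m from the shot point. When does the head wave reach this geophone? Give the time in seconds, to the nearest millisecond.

t = x/V₂ + 2h·√(V₂²−V₁²)/(V₁V₂).
√(V₂²−V₁²) = √(3076²−916²) = 2936.4 m/s; delay term = 2·41.8·2936.4/(916·3076) = 0.08713 s.
t = 134.0/3076 + 0.08713 = 0.13069 s.

0.131 s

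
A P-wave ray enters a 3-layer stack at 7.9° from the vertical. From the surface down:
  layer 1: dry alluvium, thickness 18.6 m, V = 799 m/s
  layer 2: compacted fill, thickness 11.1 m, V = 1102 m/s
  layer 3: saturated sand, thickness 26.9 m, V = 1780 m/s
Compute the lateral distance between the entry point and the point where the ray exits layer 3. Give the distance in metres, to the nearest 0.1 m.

13.4 m

p = sin θ₁/V₁ = sin 7.9°/799 = 1.7202e-04 s/m is conserved through the stack.
Layer 1: θ = 7.90°; offset = 18.6·tan 7.90° = 2.581 m.
Layer 2: sin θ = p·1102 = 0.1896 → θ = 10.93°; offset = 11.1·tan 10.93° = 2.143 m.
Layer 3: sin θ = p·1780 = 0.3062 → θ = 17.83°; offset = 26.9·tan 17.83° = 8.652 m.
Summing the layer offsets gives 13.376 m.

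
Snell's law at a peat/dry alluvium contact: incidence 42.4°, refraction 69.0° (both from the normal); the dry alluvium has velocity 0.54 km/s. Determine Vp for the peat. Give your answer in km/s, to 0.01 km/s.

Snell's law: sin 42.4°/V₁ = sin 69.0°/V₂.
V₁ = V₂·sin 42.4°/sin 69.0° = 0.54 × 0.7223 = 0.39 km/s.

0.39 km/s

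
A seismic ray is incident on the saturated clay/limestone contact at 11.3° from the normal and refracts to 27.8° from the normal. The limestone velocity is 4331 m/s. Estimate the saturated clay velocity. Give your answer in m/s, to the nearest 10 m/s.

1820 m/s

Snell's law: sin 11.3°/V₁ = sin 27.8°/V₂.
V₁ = V₂·sin 11.3°/sin 27.8° = 4331 × 0.4201 = 1819.61 m/s.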